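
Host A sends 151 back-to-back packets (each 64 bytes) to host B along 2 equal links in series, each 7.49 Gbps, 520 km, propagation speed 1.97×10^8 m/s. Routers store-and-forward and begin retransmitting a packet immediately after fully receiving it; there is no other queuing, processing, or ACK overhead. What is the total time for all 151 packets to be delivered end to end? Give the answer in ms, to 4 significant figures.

5.290 ms

Per-hop transmission t_tx = L/R = 512/7490000000 = 6.83578e-05 ms.
Per-hop propagation t_prop = 520000/197000000 = 2.63959 ms.
Pipeline fill: first packet needs 2·t_tx to clear all hops; remaining 150 packets each add one t_tx.
Total = (2+151-1)·t_tx + 2·t_prop = 152·6.83578e-05 + 2·2.63959 = 5.290 ms.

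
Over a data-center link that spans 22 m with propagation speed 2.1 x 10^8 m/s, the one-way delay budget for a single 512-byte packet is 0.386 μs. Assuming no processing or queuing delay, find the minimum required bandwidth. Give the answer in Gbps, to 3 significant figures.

14.6 Gbps

L = 4096 bits.
Propagation delay = 22 / 210000000 = 0.104762 μs.
Transmission budget = 0.386 − 0.104762 = 0.281238 μs.
R ≥ L / t_tx = 4096 bits / 2.81238e-07 s = 14.6 Gbps.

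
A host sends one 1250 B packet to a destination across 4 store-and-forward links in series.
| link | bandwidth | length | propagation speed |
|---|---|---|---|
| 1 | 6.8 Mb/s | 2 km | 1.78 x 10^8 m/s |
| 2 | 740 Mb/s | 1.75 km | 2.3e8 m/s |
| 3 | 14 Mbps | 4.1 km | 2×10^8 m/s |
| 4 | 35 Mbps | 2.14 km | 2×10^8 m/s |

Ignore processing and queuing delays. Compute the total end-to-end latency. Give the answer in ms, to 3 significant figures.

2.53 ms

L = 1250 × 8 = 10000 bits.
Transmission delays (L/R per hop): 1.47059, 0.0135135, 0.714286, 0.285714 ms; sum = 2.4841 ms.
Propagation delays (d/s per hop): 0.011236, 0.0076087, 0.0205, 0.0107 ms; sum = 0.0500447 ms.
End-to-end = 2.53 ms.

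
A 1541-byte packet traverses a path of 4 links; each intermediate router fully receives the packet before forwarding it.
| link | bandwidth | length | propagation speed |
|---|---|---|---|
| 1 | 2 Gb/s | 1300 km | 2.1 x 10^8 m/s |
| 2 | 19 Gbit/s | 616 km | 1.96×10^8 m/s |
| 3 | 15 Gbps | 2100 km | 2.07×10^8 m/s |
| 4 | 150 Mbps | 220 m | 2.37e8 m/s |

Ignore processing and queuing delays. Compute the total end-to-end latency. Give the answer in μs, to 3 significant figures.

19600 μs

L = 1541 × 8 = 12328 bits.
Transmission delays (L/R per hop): 6.164, 0.648842, 0.821867, 82.1867 μs; sum = 89.8214 μs.
Propagation delays (d/s per hop): 6190.48, 3142.86, 10144.9, 0.92827 μs; sum = 19479.2 μs.
End-to-end = 19600 μs.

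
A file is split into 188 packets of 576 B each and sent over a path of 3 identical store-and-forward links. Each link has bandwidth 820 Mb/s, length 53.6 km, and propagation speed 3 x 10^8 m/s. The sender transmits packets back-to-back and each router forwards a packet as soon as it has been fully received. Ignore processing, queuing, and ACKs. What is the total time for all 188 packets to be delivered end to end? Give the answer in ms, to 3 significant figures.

Per-hop transmission t_tx = L/R = 4608/820000000 = 0.00561951 ms.
Per-hop propagation t_prop = 53600/300000000 = 0.178667 ms.
Pipeline fill: first packet needs 3·t_tx to clear all hops; remaining 187 packets each add one t_tx.
Total = (3+188-1)·t_tx + 3·t_prop = 190·0.00561951 + 3·0.178667 = 1.60 ms.

1.60 ms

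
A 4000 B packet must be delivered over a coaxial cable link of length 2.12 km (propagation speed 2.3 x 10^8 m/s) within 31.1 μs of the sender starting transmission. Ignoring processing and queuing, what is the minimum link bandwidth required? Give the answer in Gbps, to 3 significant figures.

1.46 Gbps

L = 32000 bits.
Propagation delay = 2120 / 2.3e+08 = 9.21739 μs.
Transmission budget = 31.1 − 9.21739 = 21.8826 μs.
R ≥ L / t_tx = 32000 bits / 2.18826e-05 s = 1.46 Gbps.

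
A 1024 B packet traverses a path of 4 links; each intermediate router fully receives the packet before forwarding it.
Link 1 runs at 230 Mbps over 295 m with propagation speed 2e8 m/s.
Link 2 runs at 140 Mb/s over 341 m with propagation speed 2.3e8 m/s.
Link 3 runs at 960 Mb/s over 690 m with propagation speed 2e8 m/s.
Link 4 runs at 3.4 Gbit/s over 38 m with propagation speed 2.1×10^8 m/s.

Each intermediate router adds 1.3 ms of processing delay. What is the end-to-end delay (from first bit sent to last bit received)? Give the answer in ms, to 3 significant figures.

L = 1024 × 8 = 8192 bits.
Transmission delays (L/R per hop): 0.0356174, 0.0585143, 0.00853333, 0.00240941 ms; sum = 0.105074 ms.
Propagation delays (d/s per hop): 0.001475, 0.00148261, 0.00345, 0.000180952 ms; sum = 0.00658856 ms.
Processing at 3 router(s): 3 × 1.3 ms = 3.9 ms.
End-to-end = 4.01 ms.

4.01 ms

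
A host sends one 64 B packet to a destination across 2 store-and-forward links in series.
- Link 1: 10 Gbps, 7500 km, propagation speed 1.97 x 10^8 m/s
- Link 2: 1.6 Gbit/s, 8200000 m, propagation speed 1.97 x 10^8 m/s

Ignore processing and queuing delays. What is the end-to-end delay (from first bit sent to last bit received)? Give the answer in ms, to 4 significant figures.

L = 64 × 8 = 512 bits.
Transmission delays (L/R per hop): 5.12e-05, 0.00032 ms; sum = 0.0003712 ms.
Propagation delays (d/s per hop): 38.0711, 41.6244 ms; sum = 79.6954 ms.
End-to-end = 79.70 ms.

79.70 ms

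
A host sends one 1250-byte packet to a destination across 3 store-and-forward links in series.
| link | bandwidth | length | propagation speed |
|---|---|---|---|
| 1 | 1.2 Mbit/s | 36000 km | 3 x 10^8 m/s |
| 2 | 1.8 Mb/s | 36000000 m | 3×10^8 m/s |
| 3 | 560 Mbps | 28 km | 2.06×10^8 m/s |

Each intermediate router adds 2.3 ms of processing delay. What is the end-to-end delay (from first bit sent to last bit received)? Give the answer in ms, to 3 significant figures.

259 ms

L = 1250 × 8 = 10000 bits.
Transmission delays (L/R per hop): 8.33333, 5.55556, 0.0178571 ms; sum = 13.9067 ms.
Propagation delays (d/s per hop): 120, 120, 0.135922 ms; sum = 240.136 ms.
Processing at 2 router(s): 2 × 2.3 ms = 4.6 ms.
End-to-end = 259 ms.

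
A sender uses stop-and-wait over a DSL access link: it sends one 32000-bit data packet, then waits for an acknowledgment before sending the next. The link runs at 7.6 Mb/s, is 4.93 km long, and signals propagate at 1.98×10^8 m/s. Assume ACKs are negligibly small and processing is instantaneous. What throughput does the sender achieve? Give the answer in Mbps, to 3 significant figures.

t_tx = L/R = 32000/7600000 = 0.00421053 s.
t_prop = 4930/198000000 = 2.4899e-05 s; RTT = 4.9798e-05 s.
Cycle = t_tx + RTT = 0.00426032 s.
Throughput = L / cycle = 32000 / 0.00426032 = 7.51 Mbps.

7.51 Mbps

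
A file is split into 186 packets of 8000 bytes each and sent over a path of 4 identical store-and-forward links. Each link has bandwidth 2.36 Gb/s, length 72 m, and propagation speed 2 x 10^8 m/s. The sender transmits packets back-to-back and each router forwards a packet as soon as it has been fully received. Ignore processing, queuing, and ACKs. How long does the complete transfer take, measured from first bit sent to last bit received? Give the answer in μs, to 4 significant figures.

5127 μs

Per-hop transmission t_tx = L/R = 64000/2360000000 = 27.1186 μs.
Per-hop propagation t_prop = 72/200000000 = 0.36 μs.
Pipeline fill: first packet needs 4·t_tx to clear all hops; remaining 185 packets each add one t_tx.
Total = (4+186-1)·t_tx + 4·t_prop = 189·27.1186 + 4·0.36 = 5127 μs.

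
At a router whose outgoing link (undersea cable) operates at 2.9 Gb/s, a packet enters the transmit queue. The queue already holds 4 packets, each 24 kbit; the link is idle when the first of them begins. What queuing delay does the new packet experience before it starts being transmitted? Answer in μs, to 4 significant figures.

33.10 μs

Each queued packet: L/R = 24000/2900000000 = 8.27586 μs.
4 queued → 33.1034 μs.
Queuing delay = 33.10 μs.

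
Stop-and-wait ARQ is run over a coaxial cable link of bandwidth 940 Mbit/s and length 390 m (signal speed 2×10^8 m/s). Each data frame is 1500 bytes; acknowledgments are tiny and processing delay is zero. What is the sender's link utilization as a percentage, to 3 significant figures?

76.6 %

t_tx = L/R = 12000/940000000 = 1.2766e-05 s.
t_prop = 390/200000000 = 1.95e-06 s; RTT = 3.9e-06 s.
Cycle = t_tx + RTT = 1.6666e-05 s.
Utilization = t_tx / cycle = 1.2766e-05/1.6666e-05 = 76.6 %.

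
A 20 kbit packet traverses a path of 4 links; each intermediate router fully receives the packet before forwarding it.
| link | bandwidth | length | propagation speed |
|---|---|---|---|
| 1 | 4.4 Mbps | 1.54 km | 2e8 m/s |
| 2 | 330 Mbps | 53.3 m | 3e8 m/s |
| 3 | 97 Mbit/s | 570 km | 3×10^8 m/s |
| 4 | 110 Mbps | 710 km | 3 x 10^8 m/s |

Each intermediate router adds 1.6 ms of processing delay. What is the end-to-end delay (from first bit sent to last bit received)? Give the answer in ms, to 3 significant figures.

L = 20000 bits.
Transmission delays (L/R per hop): 4.54545, 0.0606061, 0.206186, 0.181818 ms; sum = 4.99406 ms.
Propagation delays (d/s per hop): 0.0077, 0.000177667, 1.9, 2.36667 ms; sum = 4.27454 ms.
Processing at 3 router(s): 3 × 1.6 ms = 4.8 ms.
End-to-end = 14.1 ms.

14.1 ms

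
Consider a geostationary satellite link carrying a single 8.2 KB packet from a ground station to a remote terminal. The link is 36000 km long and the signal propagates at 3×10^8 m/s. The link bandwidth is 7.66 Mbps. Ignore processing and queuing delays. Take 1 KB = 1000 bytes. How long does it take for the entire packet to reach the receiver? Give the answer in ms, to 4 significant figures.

128.6 ms

L = 65600 bits.
Transmission delay = L/R = 65600 / 7660000 = 8.56397 ms.
Propagation delay = d/s = 36000000 m / 300000000 m/s = 120 ms.
Total = 128.6 ms.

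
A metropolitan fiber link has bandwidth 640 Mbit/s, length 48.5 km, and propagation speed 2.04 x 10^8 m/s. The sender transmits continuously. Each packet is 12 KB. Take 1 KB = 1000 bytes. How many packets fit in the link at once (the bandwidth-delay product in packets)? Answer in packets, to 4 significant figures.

Propagation delay = 48500 / 204000000 = 0.000237745 s.
BDP = R × t_prop = 640000000 × 0.000237745 = 152157 bits.
In packets of 96000 bits: 1.585 packets.

1.585 packets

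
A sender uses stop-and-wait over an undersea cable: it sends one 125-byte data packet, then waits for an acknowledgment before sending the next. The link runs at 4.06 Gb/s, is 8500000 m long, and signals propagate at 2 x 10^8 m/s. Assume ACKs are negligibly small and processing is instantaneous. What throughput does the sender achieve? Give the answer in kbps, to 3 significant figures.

t_tx = L/R = 1000/4.06e+09 = 2.46305e-07 s.
t_prop = 8500000/200000000 = 0.0425 s; RTT = 0.085 s.
Cycle = t_tx + RTT = 0.0850002 s.
Throughput = L / cycle = 1000 / 0.0850002 = 11.8 kbps.

11.8 kbps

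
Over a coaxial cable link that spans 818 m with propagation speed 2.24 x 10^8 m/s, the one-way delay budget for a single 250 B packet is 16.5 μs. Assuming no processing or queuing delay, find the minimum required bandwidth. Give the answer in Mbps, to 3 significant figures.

L = 2000 bits.
Propagation delay = 818 / 2.24e+08 = 3.65179 μs.
Transmission budget = 16.5 − 3.65179 = 12.8482 μs.
R ≥ L / t_tx = 2000 bits / 1.28482e-05 s = 156 Mbps.

156 Mbps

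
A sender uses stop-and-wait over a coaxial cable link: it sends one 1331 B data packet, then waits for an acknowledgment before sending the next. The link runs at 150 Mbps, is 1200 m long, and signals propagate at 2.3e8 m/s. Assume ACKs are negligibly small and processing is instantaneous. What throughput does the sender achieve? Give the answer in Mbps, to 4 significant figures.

130.8 Mbps

t_tx = L/R = 10648/150000000 = 7.09867e-05 s.
t_prop = 1200/2.3e+08 = 5.21739e-06 s; RTT = 1.04348e-05 s.
Cycle = t_tx + RTT = 8.14214e-05 s.
Throughput = L / cycle = 10648 / 8.14214e-05 = 130.8 Mbps.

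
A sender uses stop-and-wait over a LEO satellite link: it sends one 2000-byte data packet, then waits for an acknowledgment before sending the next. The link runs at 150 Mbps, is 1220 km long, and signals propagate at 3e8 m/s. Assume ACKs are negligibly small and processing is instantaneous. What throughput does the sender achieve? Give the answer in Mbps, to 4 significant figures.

1.942 Mbps

t_tx = L/R = 16000/150000000 = 0.000106667 s.
t_prop = 1220000/300000000 = 0.00406667 s; RTT = 0.00813333 s.
Cycle = t_tx + RTT = 0.00824 s.
Throughput = L / cycle = 16000 / 0.00824 = 1.942 Mbps.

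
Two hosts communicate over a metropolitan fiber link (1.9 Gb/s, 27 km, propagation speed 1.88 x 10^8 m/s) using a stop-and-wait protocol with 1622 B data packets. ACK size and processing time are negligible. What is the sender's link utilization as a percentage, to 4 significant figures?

2.322 %

t_tx = L/R = 12976/1900000000 = 6.82947e-06 s.
t_prop = 27000/188000000 = 0.000143617 s; RTT = 0.000287234 s.
Cycle = t_tx + RTT = 0.000294064 s.
Utilization = t_tx / cycle = 6.82947e-06/0.000294064 = 2.322 %.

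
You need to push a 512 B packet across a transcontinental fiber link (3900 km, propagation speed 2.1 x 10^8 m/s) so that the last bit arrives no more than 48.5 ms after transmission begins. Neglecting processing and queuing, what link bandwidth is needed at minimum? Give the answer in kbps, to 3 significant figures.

L = 4096 bits.
Propagation delay = 3900000 / 210000000 = 18.5714 ms.
Transmission budget = 48.5 − 18.5714 = 29.9286 ms.
R ≥ L / t_tx = 4096 bits / 0.0299286 s = 137 kbps.

137 kbps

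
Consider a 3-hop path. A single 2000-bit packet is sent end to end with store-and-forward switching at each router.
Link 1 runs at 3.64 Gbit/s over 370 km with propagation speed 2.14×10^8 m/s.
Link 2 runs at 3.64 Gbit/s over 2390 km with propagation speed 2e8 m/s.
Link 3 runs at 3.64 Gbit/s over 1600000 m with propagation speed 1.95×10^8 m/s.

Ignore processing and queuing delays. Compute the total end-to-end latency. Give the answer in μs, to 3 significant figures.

Transmission delay per hop = L/R = 2000/3640000000 = 0.549451 μs; 3 hops → 1.64835 μs.
Propagation delays (d/s per hop): 1728.97, 11950, 8205.13 μs; sum = 21884.1 μs.
End-to-end = 21900 μs.

21900 μs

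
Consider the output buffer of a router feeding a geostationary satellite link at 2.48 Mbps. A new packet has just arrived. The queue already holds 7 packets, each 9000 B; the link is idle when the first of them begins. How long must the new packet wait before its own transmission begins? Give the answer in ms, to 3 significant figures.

203 ms

Each queued packet: L/R = 72000/2480000 = 29.0323 ms.
7 queued → 203.226 ms.
Queuing delay = 203 ms.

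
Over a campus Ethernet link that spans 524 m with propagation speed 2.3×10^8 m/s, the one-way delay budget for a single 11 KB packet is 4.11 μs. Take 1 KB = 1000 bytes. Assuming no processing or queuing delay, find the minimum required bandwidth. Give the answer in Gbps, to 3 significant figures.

48.0 Gbps

L = 88000 bits.
Propagation delay = 524 / 2.3e+08 = 2.27826 μs.
Transmission budget = 4.11 − 2.27826 = 1.83174 μs.
R ≥ L / t_tx = 88000 bits / 1.83174e-06 s = 48.0 Gbps.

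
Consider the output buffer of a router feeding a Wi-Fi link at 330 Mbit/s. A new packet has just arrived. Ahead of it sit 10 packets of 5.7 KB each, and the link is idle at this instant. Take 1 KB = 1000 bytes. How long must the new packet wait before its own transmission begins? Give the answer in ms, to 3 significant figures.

Each queued packet: L/R = 45600/330000000 = 0.138182 ms.
10 queued → 1.38182 ms.
Queuing delay = 1.38 ms.

1.38 ms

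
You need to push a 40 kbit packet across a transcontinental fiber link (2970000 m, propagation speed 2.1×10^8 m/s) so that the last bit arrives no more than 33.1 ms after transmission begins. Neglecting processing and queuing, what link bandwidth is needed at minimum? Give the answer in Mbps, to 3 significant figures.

2.11 Mbps

Propagation delay = 2970000 / 210000000 = 14.1429 ms.
Transmission budget = 33.1 − 14.1429 = 18.9571 ms.
R ≥ L / t_tx = 40000 bits / 0.0189571 s = 2.11 Mbps.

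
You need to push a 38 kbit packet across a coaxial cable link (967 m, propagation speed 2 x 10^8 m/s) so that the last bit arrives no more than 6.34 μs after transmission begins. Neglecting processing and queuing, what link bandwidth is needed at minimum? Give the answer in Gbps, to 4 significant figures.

Propagation delay = 967 / 200000000 = 4.835 μs.
Transmission budget = 6.34 − 4.835 = 1.505 μs.
R ≥ L / t_tx = 38000 bits / 1.505e-06 s = 25.25 Gbps.

25.25 Gbps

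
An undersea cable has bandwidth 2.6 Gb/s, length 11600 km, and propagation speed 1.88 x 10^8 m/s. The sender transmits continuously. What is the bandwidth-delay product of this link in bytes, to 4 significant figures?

20050000 bytes

Propagation delay = 11600000 / 188000000 = 0.0617021 s.
BDP = R × t_prop = 2600000000 × 0.0617021 = 160426000 bits.
In bytes: 160426000/8 = 20050000 bytes.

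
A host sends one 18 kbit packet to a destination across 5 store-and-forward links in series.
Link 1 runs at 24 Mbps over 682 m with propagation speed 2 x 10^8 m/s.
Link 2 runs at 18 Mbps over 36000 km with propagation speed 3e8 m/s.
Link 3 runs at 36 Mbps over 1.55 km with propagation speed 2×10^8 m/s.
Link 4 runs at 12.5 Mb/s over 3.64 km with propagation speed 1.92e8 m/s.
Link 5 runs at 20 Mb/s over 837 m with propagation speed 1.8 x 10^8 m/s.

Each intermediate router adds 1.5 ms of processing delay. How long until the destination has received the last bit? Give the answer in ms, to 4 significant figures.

130.6 ms

L = 18000 bits.
Transmission delays (L/R per hop): 0.75, 1, 0.5, 1.44, 0.9 ms; sum = 4.59 ms.
Propagation delays (d/s per hop): 0.00341, 120, 0.00775, 0.0189583, 0.00465 ms; sum = 120.035 ms.
Processing at 4 router(s): 4 × 1.5 ms = 6 ms.
End-to-end = 130.6 ms.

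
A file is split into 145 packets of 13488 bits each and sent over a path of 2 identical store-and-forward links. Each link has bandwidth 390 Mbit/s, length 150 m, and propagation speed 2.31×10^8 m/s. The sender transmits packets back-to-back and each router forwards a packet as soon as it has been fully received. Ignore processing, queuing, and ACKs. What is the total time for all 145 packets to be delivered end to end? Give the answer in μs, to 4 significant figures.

Per-hop transmission t_tx = L/R = 13488/390000000 = 34.5846 μs.
Per-hop propagation t_prop = 150/231000000 = 0.649351 μs.
Pipeline fill: first packet needs 2·t_tx to clear all hops; remaining 144 packets each add one t_tx.
Total = (2+145-1)·t_tx + 2·t_prop = 146·34.5846 + 2·0.649351 = 5051 μs.

5051 μs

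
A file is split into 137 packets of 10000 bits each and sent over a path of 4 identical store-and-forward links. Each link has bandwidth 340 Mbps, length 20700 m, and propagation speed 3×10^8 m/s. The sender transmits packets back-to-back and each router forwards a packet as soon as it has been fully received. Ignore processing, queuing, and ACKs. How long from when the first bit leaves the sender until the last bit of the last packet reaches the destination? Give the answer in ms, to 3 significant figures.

Per-hop transmission t_tx = L/R = 10000/340000000 = 0.0294118 ms.
Per-hop propagation t_prop = 20700/300000000 = 0.069 ms.
Pipeline fill: first packet needs 4·t_tx to clear all hops; remaining 136 packets each add one t_tx.
Total = (4+137-1)·t_tx + 4·t_prop = 140·0.0294118 + 4·0.069 = 4.39 ms.

4.39 ms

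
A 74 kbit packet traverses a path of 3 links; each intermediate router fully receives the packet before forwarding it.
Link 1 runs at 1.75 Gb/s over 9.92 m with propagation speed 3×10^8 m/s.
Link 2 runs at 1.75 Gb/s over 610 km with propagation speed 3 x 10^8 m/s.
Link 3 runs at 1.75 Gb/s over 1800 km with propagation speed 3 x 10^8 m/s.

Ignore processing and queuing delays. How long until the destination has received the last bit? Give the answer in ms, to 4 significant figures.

L = 74000 bits.
Transmission delay per hop = L/R = 74000/1750000000 = 0.0422857 ms; 3 hops → 0.126857 ms.
Propagation delays (d/s per hop): 3.30667e-05, 2.03333, 6 ms; sum = 8.03337 ms.
End-to-end = 8.160 ms.

8.160 ms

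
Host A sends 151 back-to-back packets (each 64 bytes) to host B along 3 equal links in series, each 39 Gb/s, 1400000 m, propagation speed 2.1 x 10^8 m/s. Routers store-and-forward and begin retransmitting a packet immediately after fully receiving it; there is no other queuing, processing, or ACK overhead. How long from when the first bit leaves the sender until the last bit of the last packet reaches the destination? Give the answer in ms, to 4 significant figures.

Per-hop transmission t_tx = L/R = 512/39000000000 = 1.31282e-05 ms.
Per-hop propagation t_prop = 1400000/210000000 = 6.66667 ms.
Pipeline fill: first packet needs 3·t_tx to clear all hops; remaining 150 packets each add one t_tx.
Total = (3+151-1)·t_tx + 3·t_prop = 153·1.31282e-05 + 3·6.66667 = 20.00 ms.

20.00 ms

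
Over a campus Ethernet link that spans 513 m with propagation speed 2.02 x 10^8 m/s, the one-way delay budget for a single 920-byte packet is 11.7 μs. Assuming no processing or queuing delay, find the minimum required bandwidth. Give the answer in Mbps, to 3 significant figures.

803 Mbps

L = 7360 bits.
Propagation delay = 513 / 202000000 = 2.5396 μs.
Transmission budget = 11.7 − 2.5396 = 9.1604 μs.
R ≥ L / t_tx = 7360 bits / 9.1604e-06 s = 803 Mbps.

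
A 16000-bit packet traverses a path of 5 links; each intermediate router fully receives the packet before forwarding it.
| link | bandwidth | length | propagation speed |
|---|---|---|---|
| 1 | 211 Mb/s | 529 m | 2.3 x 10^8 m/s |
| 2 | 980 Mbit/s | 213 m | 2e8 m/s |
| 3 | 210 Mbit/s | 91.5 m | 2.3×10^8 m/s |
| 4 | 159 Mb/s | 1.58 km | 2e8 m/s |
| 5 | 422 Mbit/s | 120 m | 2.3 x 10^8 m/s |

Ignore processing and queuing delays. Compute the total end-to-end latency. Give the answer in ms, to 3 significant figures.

0.319 ms

Transmission delays (L/R per hop): 0.0758294, 0.0163265, 0.0761905, 0.100629, 0.0379147 ms; sum = 0.30689 ms.
Propagation delays (d/s per hop): 0.0023, 0.001065, 0.000397826, 0.0079, 0.000521739 ms; sum = 0.0121846 ms.
End-to-end = 0.319 ms.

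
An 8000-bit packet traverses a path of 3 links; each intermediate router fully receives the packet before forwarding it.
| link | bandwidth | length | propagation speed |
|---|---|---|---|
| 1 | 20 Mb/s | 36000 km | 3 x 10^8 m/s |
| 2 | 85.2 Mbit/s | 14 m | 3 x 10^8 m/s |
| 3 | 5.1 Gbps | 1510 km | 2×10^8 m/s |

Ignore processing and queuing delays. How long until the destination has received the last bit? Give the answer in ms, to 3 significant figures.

128 ms

Transmission delays (L/R per hop): 0.4, 0.0938967, 0.00156863 ms; sum = 0.495465 ms.
Propagation delays (d/s per hop): 120, 4.66667e-05, 7.55 ms; sum = 127.55 ms.
End-to-end = 128 ms.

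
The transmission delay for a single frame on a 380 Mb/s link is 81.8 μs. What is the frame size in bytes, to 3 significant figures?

L = R × t_tx = 380000000 b/s × 8.18e-05 s = 31084 bits.
In bytes: 31084 / 8 = 3890 bytes.

3890 bytes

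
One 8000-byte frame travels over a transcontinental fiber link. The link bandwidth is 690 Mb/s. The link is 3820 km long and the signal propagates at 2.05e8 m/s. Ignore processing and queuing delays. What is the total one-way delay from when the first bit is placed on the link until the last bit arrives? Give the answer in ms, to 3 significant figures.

L = 8000 × 8 = 64000 bits.
Transmission delay = L/R = 64000 / 690000000 = 0.0927536 ms.
Propagation delay = d/s = 3820000 m / 2.05e+08 m/s = 18.6341 ms.
Total = 18.7 ms.

18.7 ms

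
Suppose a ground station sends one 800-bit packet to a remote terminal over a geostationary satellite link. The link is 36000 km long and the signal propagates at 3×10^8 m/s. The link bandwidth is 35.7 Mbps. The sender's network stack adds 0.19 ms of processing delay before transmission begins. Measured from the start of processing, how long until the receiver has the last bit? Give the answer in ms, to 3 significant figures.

120 ms

Transmission delay = L/R = 800 / 35700000 = 0.022409 ms.
Propagation delay = d/s = 36000000 m / 300000000 m/s = 120 ms.
Plus processing delay 0.19 ms = 0.19 ms.
Total = 120 ms.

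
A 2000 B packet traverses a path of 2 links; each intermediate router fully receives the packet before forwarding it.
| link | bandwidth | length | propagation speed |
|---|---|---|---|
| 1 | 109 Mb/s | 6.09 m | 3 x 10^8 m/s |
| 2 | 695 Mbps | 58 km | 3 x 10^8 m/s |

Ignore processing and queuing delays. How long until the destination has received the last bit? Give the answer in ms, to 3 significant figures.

0.363 ms

L = 2000 × 8 = 16000 bits.
Transmission delays (L/R per hop): 0.146789, 0.0230216 ms; sum = 0.169811 ms.
Propagation delays (d/s per hop): 2.03e-05, 0.193333 ms; sum = 0.193354 ms.
End-to-end = 0.363 ms.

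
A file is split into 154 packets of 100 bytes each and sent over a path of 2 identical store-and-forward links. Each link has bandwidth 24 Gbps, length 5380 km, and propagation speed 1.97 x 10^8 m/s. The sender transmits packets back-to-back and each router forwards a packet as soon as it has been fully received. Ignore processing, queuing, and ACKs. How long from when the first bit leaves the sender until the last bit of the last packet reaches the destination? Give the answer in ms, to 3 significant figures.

54.6 ms

Per-hop transmission t_tx = L/R = 800/24000000000 = 3.33333e-05 ms.
Per-hop propagation t_prop = 5380000/197000000 = 27.3096 ms.
Pipeline fill: first packet needs 2·t_tx to clear all hops; remaining 153 packets each add one t_tx.
Total = (2+154-1)·t_tx + 2·t_prop = 155·3.33333e-05 + 2·27.3096 = 54.6 ms.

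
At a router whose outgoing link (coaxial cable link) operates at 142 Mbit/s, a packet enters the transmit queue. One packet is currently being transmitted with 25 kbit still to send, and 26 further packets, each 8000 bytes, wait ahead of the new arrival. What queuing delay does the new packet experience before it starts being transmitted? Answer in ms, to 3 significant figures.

11.9 ms

Each queued packet: L/R = 64000/142000000 = 0.450704 ms.
26 queued → 11.7183 ms.
Plus remaining 25000 bits of current packet: 0.176056 ms.
Queuing delay = 11.9 ms.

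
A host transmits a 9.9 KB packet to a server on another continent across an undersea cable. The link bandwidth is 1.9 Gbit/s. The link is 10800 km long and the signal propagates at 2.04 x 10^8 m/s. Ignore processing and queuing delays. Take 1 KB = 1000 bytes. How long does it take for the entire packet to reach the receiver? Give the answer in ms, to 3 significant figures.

53.0 ms

L = 79200 bits.
Transmission delay = L/R = 79200 / 1900000000 = 0.0416842 ms.
Propagation delay = d/s = 10800000 m / 204000000 m/s = 52.9412 ms.
Total = 53.0 ms.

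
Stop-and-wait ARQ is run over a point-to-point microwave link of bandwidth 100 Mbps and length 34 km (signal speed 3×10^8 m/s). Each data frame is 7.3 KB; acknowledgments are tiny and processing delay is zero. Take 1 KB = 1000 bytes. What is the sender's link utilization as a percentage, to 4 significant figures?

72.04 %

t_tx = L/R = 58400/100000000 = 0.000584 s.
t_prop = 34000/300000000 = 0.000113333 s; RTT = 0.000226667 s.
Cycle = t_tx + RTT = 0.000810667 s.
Utilization = t_tx / cycle = 0.000584/0.000810667 = 72.04 %.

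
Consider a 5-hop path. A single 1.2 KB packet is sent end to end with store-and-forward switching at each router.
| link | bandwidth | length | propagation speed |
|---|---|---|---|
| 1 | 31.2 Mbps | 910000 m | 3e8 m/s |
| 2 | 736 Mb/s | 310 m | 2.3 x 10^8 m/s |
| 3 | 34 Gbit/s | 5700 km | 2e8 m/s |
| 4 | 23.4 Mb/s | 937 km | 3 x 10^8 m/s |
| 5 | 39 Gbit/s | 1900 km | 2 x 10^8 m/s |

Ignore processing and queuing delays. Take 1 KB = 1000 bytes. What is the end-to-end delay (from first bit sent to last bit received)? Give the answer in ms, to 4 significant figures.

44.89 ms

L = 9600 bits.
Transmission delays (L/R per hop): 0.307692, 0.0130435, 0.000282353, 0.410256, 0.000246154 ms; sum = 0.731521 ms.
Propagation delays (d/s per hop): 3.03333, 0.00134783, 28.5, 3.12333, 9.5 ms; sum = 44.158 ms.
End-to-end = 44.89 ms.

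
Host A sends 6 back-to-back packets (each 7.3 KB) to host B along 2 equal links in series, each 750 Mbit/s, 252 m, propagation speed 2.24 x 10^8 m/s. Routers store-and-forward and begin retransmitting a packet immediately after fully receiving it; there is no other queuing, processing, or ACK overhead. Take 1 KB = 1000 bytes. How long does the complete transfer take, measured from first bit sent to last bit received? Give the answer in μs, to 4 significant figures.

Per-hop transmission t_tx = L/R = 58400/750000000 = 77.8667 μs.
Per-hop propagation t_prop = 252/2.24e+08 = 1.125 μs.
Pipeline fill: first packet needs 2·t_tx to clear all hops; remaining 5 packets each add one t_tx.
Total = (2+6-1)·t_tx + 2·t_prop = 7·77.8667 + 2·1.125 = 547.3 μs.

547.3 μs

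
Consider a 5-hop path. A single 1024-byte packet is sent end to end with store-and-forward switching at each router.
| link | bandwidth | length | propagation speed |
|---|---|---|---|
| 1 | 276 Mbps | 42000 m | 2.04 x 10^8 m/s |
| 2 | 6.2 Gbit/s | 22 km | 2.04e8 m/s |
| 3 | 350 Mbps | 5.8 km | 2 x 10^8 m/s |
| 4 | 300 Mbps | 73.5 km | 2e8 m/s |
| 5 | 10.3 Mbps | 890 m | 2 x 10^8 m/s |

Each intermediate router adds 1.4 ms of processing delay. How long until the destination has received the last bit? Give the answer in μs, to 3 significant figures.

L = 1024 × 8 = 8192 bits.
Transmission delays (L/R per hop): 29.6812, 1.32129, 23.4057, 27.3067, 795.34 μs; sum = 877.055 μs.
Propagation delays (d/s per hop): 205.882, 107.843, 29, 367.5, 4.45 μs; sum = 714.675 μs.
Processing at 4 router(s): 4 × 1.4 ms = 5600 μs.
End-to-end = 7190 μs.

7190 μs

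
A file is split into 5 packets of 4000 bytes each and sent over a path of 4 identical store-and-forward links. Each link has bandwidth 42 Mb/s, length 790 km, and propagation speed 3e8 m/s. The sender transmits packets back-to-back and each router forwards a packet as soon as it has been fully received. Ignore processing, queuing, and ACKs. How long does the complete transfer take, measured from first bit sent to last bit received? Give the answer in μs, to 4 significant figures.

16630 μs

Per-hop transmission t_tx = L/R = 32000/42000000 = 761.905 μs.
Per-hop propagation t_prop = 790000/300000000 = 2633.33 μs.
Pipeline fill: first packet needs 4·t_tx to clear all hops; remaining 4 packets each add one t_tx.
Total = (4+5-1)·t_tx + 4·t_prop = 8·761.905 + 4·2633.33 = 16630 μs.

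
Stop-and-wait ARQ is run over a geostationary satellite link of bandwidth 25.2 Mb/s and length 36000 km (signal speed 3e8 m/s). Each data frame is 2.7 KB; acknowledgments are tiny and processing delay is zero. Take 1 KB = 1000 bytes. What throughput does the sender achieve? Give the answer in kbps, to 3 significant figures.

t_tx = L/R = 21600/25200000 = 0.000857143 s.
t_prop = 36000000/300000000 = 0.12 s; RTT = 0.24 s.
Cycle = t_tx + RTT = 0.240857 s.
Throughput = L / cycle = 21600 / 0.240857 = 89.7 kbps.

89.7 kbps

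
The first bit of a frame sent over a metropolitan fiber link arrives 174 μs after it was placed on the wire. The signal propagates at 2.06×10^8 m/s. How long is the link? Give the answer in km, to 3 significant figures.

35.8 km

d = s × t_prop = 206000000 × 0.000174 = 35.8 km.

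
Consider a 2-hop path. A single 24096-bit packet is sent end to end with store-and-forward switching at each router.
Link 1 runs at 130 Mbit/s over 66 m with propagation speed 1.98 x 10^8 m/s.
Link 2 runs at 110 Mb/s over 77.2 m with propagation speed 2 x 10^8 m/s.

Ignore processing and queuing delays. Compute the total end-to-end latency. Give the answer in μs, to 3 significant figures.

Transmission delays (L/R per hop): 185.354, 219.055 μs; sum = 404.408 μs.
Propagation delays (d/s per hop): 0.333333, 0.386 μs; sum = 0.719333 μs.
End-to-end = 405 μs.

405 μs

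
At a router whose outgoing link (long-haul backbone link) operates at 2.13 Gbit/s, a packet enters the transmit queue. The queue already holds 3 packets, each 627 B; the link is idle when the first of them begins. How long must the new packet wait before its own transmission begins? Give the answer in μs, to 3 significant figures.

7.06 μs

Each queued packet: L/R = 5016/2130000000 = 2.35493 μs.
3 queued → 7.06479 μs.
Queuing delay = 7.06 μs.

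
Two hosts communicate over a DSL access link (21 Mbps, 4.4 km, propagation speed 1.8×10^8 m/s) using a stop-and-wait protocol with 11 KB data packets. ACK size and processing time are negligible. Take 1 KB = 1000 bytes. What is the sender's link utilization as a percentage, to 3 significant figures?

98.8 %

t_tx = L/R = 88000/21000000 = 0.00419048 s.
t_prop = 4400/180000000 = 2.44444e-05 s; RTT = 4.88889e-05 s.
Cycle = t_tx + RTT = 0.00423937 s.
Utilization = t_tx / cycle = 0.00419048/0.00423937 = 98.8 %.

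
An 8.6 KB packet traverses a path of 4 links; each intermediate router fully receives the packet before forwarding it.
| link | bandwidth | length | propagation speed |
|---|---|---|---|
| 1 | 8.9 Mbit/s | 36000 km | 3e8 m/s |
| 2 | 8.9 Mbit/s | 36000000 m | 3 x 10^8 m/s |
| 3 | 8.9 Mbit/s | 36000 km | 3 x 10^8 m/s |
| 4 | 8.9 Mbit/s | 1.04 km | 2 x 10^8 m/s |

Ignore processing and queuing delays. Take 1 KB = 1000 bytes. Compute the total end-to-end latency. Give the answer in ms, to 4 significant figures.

L = 68800 bits.
Transmission delay per hop = L/R = 68800/8900000 = 7.73034 ms; 4 hops → 30.9213 ms.
Propagation delays (d/s per hop): 120, 120, 120, 0.0052 ms; sum = 360.005 ms.
End-to-end = 390.9 ms.

390.9 ms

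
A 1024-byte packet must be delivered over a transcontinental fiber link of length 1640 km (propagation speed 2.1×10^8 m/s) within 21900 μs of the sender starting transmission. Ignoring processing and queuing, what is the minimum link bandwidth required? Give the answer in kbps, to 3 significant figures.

581 kbps

L = 8192 bits.
Propagation delay = 1640000 / 210000000 = 7809.52 μs.
Transmission budget = 21900 − 7809.52 = 14090.5 μs.
R ≥ L / t_tx = 8192 bits / 0.0140905 s = 581 kbps.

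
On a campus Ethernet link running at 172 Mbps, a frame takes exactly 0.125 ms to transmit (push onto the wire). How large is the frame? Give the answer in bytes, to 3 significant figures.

2690 bytes

L = R × t_tx = 172000000 b/s × 0.000125 s = 21500 bits.
In bytes: 21500 / 8 = 2690 bytes.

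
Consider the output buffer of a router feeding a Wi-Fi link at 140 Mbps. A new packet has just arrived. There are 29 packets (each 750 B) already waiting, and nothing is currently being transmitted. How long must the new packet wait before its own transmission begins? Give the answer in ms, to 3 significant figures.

Each queued packet: L/R = 6000/140000000 = 0.0428571 ms.
29 queued → 1.24286 ms.
Queuing delay = 1.24 ms.

1.24 ms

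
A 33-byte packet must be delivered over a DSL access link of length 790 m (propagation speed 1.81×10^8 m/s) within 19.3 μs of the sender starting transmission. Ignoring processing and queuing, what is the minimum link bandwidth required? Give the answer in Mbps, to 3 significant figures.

L = 264 bits.
Propagation delay = 790 / 181000000 = 4.36464 μs.
Transmission budget = 19.3 − 4.36464 = 14.9354 μs.
R ≥ L / t_tx = 264 bits / 1.49354e-05 s = 17.7 Mbps.

17.7 Mbps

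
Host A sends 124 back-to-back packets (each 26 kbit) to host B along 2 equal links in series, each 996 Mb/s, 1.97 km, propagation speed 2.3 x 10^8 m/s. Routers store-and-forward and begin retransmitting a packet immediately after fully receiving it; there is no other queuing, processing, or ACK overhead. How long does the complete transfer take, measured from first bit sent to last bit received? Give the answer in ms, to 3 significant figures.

Per-hop transmission t_tx = L/R = 26000/996000000 = 0.0261044 ms.
Per-hop propagation t_prop = 1970/2.3e+08 = 0.00856522 ms.
Pipeline fill: first packet needs 2·t_tx to clear all hops; remaining 123 packets each add one t_tx.
Total = (2+124-1)·t_tx + 2·t_prop = 125·0.0261044 + 2·0.00856522 = 3.28 ms.

3.28 ms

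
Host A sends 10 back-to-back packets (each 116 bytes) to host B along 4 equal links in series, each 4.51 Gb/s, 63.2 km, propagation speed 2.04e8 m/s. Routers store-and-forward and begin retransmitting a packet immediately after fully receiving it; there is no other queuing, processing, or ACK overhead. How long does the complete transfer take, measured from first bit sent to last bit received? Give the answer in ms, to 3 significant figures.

Per-hop transmission t_tx = L/R = 928/4510000000 = 0.000205765 ms.
Per-hop propagation t_prop = 63200/204000000 = 0.309804 ms.
Pipeline fill: first packet needs 4·t_tx to clear all hops; remaining 9 packets each add one t_tx.
Total = (4+10-1)·t_tx + 4·t_prop = 13·0.000205765 + 4·0.309804 = 1.24 ms.

1.24 ms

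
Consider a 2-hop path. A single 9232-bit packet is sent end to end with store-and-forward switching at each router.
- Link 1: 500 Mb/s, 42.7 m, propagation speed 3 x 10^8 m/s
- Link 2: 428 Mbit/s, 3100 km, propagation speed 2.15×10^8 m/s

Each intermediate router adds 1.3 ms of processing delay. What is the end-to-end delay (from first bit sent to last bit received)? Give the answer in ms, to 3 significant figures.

15.8 ms

Transmission delays (L/R per hop): 0.018464, 0.0215701 ms; sum = 0.0400341 ms.
Propagation delays (d/s per hop): 0.000142333, 14.4186 ms; sum = 14.4187 ms.
Processing at 1 router(s): 1 × 1.3 ms = 1.3 ms.
End-to-end = 15.8 ms.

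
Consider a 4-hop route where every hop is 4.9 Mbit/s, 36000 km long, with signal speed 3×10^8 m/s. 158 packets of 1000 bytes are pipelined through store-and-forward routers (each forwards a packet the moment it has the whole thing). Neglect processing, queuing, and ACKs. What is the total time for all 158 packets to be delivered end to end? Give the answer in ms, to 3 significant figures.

Per-hop transmission t_tx = L/R = 8000/4900000 = 1.63265 ms.
Per-hop propagation t_prop = 36000000/300000000 = 120 ms.
Pipeline fill: first packet needs 4·t_tx to clear all hops; remaining 157 packets each add one t_tx.
Total = (4+158-1)·t_tx + 4·t_prop = 161·1.63265 + 4·120 = 743 ms.

743 ms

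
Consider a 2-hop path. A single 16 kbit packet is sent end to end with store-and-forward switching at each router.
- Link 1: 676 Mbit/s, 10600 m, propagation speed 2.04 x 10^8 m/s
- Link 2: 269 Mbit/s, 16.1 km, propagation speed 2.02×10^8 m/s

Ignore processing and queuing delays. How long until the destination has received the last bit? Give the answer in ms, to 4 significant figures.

L = 16000 bits.
Transmission delays (L/R per hop): 0.0236686, 0.0594796 ms; sum = 0.0831482 ms.
Propagation delays (d/s per hop): 0.0519608, 0.079703 ms; sum = 0.131664 ms.
End-to-end = 0.2148 ms.

0.2148 ms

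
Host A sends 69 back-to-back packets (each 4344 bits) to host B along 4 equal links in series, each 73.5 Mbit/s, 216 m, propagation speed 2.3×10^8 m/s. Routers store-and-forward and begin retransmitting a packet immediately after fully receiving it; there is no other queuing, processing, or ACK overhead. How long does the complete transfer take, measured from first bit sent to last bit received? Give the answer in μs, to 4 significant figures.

4259 μs

Per-hop transmission t_tx = L/R = 4344/73500000 = 59.102 μs.
Per-hop propagation t_prop = 216/2.3e+08 = 0.93913 μs.
Pipeline fill: first packet needs 4·t_tx to clear all hops; remaining 68 packets each add one t_tx.
Total = (4+69-1)·t_tx + 4·t_prop = 72·59.102 + 4·0.93913 = 4259 μs.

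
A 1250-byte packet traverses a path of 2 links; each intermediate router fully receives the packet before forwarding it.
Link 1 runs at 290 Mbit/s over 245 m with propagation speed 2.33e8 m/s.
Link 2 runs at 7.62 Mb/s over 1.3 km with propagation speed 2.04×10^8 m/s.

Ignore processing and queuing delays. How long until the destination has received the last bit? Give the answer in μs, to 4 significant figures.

1354 μs

L = 1250 × 8 = 10000 bits.
Transmission delays (L/R per hop): 34.4828, 1312.34 μs; sum = 1346.82 μs.
Propagation delays (d/s per hop): 1.0515, 6.37255 μs; sum = 7.42405 μs.
End-to-end = 1354 μs.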